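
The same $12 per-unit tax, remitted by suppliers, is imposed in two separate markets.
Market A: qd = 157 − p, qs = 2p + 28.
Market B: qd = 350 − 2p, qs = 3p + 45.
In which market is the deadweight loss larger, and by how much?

Market B, by $38.4.

Market A: pre-tax p* = $43, q* = 114; post-tax q = 106; deadweight loss = $48.
Market B: pre-tax p* = $61, q* = 228; post-tax q = 213.6; deadweight loss = $86.4.
Difference: $48 vs $86.4 → market B is larger by $38.4.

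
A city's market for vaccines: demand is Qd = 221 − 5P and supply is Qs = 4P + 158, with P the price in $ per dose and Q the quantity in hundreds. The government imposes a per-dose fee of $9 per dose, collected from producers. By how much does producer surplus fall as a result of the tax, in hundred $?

Before the tax: set 221 − 5P = 4P + 158 → P* = $7, Q* = 186.
With the tax collected from producers, supply shifts: Qs = 4(P − 9) + 158.
New equilibrium: buyers pay $11, producers receive $2, Q = 166. (Wedge: Pb − Ps = 9.)
ΔPS is the trapezoid between Q = 166 and Q = 186 of height $5: ½ · (186 + 166) · 5 = $880.

Producer surplus falls by $880 hundred.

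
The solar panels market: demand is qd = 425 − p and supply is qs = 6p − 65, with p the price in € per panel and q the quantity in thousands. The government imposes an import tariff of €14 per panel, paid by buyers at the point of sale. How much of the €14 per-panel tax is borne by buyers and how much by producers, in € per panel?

Buyers bear €12 per panel; producers bear €2 per panel.

Before the tax: set 425 − p = 6p − 65 → p* = €70, q* = 355.
With the tax collected from buyers, demand (in seller-price terms) shifts: qd = 425 − (p + 14).
New equilibrium: buyers pay €82, producers receive €68, q = 343. (Wedge: pb − ps = 14.)
Burden on buyers: €12; on producers: €2. (They sum to €14.)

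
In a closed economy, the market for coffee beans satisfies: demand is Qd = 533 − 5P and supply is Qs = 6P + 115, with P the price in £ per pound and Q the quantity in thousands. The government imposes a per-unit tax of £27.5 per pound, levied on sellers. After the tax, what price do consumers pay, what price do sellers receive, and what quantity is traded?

Consumers pay £53; sellers receive £25.5; quantity = 268.

Without the tax, 533 − 5P = 6P + 115 gives 11P = 418, so P* = £38 and Q* = 343.
With the tax collected from sellers, supply shifts: Qs = 6(P − 27.5) + 115.
Solving gives Q = 268 with consumers paying £53 and sellers receiving £25.5 (the £27.5 wedge).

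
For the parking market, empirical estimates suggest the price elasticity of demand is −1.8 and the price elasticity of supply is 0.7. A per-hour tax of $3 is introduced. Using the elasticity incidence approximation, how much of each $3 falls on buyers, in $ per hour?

Incidence ratio: buyers' share ≈ εs / (εs + |εd|) = 0.7 / (0.7 + 1.8) = 0.28.
So buyers bear ≈ 0.28 × $3 = $0.84; sellers bear $2.16.

Buyers bear ≈ $0.84 per hour.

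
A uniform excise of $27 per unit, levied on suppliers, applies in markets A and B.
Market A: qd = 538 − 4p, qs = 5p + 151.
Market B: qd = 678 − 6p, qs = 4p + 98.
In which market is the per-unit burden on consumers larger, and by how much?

Market A, by $4.2.

Market A: pre-tax p* = $43, q* = 366; post-tax q = 306; per-unit burden on consumers = $15.
Market B: pre-tax p* = $58, q* = 330; post-tax q = 265.2; per-unit burden on consumers = $10.8.
Difference: $15 vs $10.8 → market A is larger by $4.2.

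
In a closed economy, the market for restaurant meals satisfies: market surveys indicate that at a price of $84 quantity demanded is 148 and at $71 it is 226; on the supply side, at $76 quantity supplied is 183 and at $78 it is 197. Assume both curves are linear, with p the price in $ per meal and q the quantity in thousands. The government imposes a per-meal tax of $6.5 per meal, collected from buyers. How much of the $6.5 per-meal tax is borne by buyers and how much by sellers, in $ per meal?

Buyers bear $3.5 per meal; sellers bear $3 per meal.

Demand slope: (226 − 148)/(71 − 84) = -6, so qd = 652 − 6p.
Supply slope: (197 − 183)/(78 − 76) = 7, so qs = 7p − 349.
Without the tax, 652 − 6p = 7p − 349 gives 13p = 1001, so p* = $77 and q* = 190.
With the tax collected from buyers, demand (in seller-price terms) shifts: qd = 652 − 6(p + 6.5).
New equilibrium: buyers pay $80.5, sellers receive $74, q = 169. (Wedge: pb − ps = 6.5.)
Burden on buyers: $3.5; on sellers: $3. (They sum to $6.5.)
The less price-elastic side of the market bears the larger share of a per-unit tax.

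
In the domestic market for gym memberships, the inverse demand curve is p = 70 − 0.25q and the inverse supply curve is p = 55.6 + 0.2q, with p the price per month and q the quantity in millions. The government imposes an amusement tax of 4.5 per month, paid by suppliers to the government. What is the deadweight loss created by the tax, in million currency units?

Rewrite in direct form: qd = 280 − 4p and qs = 5p − 278.
Before the tax: set 280 − 4p = 5p − 278 → p* = 62, q* = 32.
With the tax collected from suppliers, supply shifts: qs = 5(p − 4.5) − 278.
New equilibrium: consumers pay 64.5, suppliers receive 60, q = 22. (Wedge: pb − ps = 4.5.)
Quantity falls by |ΔQ| = |32 − 22| = 10.
DWL = ½ · t · |ΔQ| = ½ · 4.5 · 10 = 22.5.

Deadweight loss = 22.5 million.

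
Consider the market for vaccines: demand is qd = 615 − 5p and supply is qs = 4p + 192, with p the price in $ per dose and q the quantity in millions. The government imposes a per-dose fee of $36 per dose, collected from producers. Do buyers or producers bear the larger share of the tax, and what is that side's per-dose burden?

Producers bear the larger share: $20 per dose.

Without the tax, 615 − 5p = 4p + 192 gives 9p = 423, so p* = $47 and q* = 380.
With the tax collected from producers, supply shifts: qs = 4(p − 36) + 192.
Solving gives q = 300 with buyers paying $63 and producers receiving $27 (the $36 wedge).
Per-dose burden: buyers $16, producers $20.
Producers take the larger share because supply is less price-elastic here (demand slope 5 vs supply slope 4).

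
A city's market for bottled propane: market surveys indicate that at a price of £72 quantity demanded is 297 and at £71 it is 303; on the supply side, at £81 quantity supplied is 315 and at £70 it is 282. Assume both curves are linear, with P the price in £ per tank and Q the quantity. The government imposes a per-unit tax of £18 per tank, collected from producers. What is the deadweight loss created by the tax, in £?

Demand slope: (303 − 297)/(71 − 72) = -6, so Qd = 729 − 6P.
Supply slope: (282 − 315)/(70 − 81) = 3, so Qs = 3P + 72.
Before the tax: set 729 − 6P = 3P + 72 → P* = £73, Q* = 291.
With the tax collected from producers, supply shifts: Qs = 3(P − 18) + 72.
New equilibrium: consumers pay £79, producers receive £61, Q = 255. (Wedge: Pb − Ps = 18.)
Quantity falls by |ΔQ| = |291 − 255| = 36.
DWL = ½ · t · |ΔQ| = ½ · 18 · 36 = £324.

Deadweight loss = £324.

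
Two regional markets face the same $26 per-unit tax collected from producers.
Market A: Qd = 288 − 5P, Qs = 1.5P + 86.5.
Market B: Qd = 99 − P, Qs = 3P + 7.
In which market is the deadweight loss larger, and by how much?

Market A: pre-tax P* = $31, Q* = 133; post-tax Q = 103; deadweight loss = $390.
Market B: pre-tax P* = $23, Q* = 76; post-tax Q = 56.5; deadweight loss = $253.5.
Difference: $390 vs $253.5 → market A is larger by $136.5.

Market A, by $136.5.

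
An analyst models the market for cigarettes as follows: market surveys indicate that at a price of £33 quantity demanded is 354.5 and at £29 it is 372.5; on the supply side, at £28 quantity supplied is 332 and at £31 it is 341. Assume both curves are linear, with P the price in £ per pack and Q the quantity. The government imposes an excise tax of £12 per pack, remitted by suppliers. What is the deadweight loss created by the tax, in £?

Deadweight loss = £129.6.

Demand slope: (372.5 − 354.5)/(29 − 33) = -4.5, so Qd = 503 − 4.5P.
Supply slope: (341 − 332)/(31 − 28) = 3, so Qs = 3P + 248.
Without the tax, 503 − 4.5P = 3P + 248 gives 7.5P = 255, so P* = £34 and Q* = 350.
With the tax collected from suppliers, supply shifts: Qs = 3(P − 12) + 248.
Solving gives Q = 328.4 with consumers paying £38.8 and suppliers receiving £26.8 (the £12 wedge).
Quantity falls by |ΔQ| = |350 − 328.4| = 21.6.
DWL = ½ · t · |ΔQ| = ½ · 12 · 21.6 = £129.6.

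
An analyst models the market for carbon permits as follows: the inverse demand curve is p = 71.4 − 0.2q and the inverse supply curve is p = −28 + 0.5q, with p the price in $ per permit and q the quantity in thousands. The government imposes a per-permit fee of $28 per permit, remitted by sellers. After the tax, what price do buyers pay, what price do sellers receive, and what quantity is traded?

Buyers pay $51; sellers receive $23; quantity = 102.

Inverting to q(p) form: qd = 357 − 5p; qs = 2p + 56.
Before the tax: set 357 − 5p = 2p + 56 → p* = $43, q* = 142.
With the tax collected from sellers, supply shifts: qs = 2(p − 28) + 56.
New equilibrium: buyers pay $51, sellers receive $23, q = 102. (Wedge: pb − ps = 28.)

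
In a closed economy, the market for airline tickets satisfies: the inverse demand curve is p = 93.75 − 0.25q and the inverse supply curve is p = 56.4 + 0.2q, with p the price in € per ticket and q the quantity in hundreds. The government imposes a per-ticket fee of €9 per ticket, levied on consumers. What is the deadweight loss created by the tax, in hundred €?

Inverting to q(p) form: qd = 375 − 4p; qs = 5p − 282.
Before the tax: set 375 − 4p = 5p − 282 → p* = €73, q* = 83.
With the tax collected from consumers, demand (in seller-price terms) shifts: qd = 375 − 4(p + 9).
Solving gives q = 63 with consumers paying €78 and producers receiving €69 (the €9 wedge).
Quantity falls by |ΔQ| = |83 − 63| = 20.
DWL = ½ · t · |ΔQ| = ½ · 9 · 20 = €90.

Deadweight loss = €90 hundred.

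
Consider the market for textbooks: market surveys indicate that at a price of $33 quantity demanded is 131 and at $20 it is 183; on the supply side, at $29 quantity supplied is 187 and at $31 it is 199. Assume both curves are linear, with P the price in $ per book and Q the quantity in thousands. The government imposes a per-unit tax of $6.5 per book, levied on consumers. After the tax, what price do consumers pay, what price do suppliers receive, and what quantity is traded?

Demand slope: (183 − 131)/(20 − 33) = -4, so Qd = 263 − 4P.
Supply slope: (199 − 187)/(31 − 29) = 6, so Qs = 6P + 13.
Before the tax: set 263 − 4P = 6P + 13 → P* = $25, Q* = 163.
With the tax collected from consumers, demand (in seller-price terms) shifts: Qd = 263 − 4(P + 6.5).
Solving gives Q = 147.4 with consumers paying $28.9 and suppliers receiving $22.4 (the $6.5 wedge).
The less price-elastic side of the market bears the larger share of a per-unit tax.

Consumers pay $28.9; suppliers receive $22.4; quantity = 147.4.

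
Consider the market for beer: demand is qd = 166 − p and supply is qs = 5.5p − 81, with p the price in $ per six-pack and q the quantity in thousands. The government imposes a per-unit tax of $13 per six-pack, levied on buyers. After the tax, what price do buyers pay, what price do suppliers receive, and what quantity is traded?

Without the tax, 166 − p = 5.5p − 81 gives 6.5p = 247, so p* = $38 and q* = 128.
With the tax collected from buyers, demand (in seller-price terms) shifts: qd = 166 − (p + 13).
New equilibrium: buyers pay $49, suppliers receive $36, q = 117. (Wedge: pb − ps = 13.)
The less price-elastic side of the market bears the larger share of a per-unit tax.

Buyers pay $49; suppliers receive $36; quantity = 117.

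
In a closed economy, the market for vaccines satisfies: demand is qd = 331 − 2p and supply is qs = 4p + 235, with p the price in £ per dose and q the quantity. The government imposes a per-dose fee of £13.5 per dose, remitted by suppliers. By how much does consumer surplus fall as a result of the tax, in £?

Without the tax, 331 − 2p = 4p + 235 gives 6p = 96, so p* = £16 and q* = 299.
With the tax collected from suppliers, supply shifts: qs = 4(p − 13.5) + 235.
Solving gives q = 281 with buyers paying £25 and suppliers receiving £11.5 (the £13.5 wedge).
ΔCS is the trapezoid between Q = 281 and Q = 299 of height £9: ½ · (299 + 281) · 9 = £2610.

Consumer surplus falls by £2610.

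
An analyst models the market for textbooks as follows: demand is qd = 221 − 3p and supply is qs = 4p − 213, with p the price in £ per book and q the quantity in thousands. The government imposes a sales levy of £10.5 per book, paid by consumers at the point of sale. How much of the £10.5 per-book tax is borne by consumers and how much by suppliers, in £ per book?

Consumers bear £6 per book; suppliers bear £4.5 per book.

Before the tax: set 221 − 3p = 4p − 213 → p* = £62, q* = 35.
With the tax collected from consumers, demand (in seller-price terms) shifts: qd = 221 − 3(p + 10.5).
New equilibrium: consumers pay £68, suppliers receive £57.5, q = 17. (Wedge: pb − ps = 10.5.)
Burden on consumers: £6; on suppliers: £4.5. (They sum to £10.5.)
The less price-elastic side of the market bears the larger share of a per-unit tax.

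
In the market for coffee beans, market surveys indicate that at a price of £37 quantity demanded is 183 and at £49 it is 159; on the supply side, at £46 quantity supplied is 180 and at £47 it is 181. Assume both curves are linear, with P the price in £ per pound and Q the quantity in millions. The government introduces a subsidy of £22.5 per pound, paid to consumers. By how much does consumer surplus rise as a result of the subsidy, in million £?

Consumer surplus rises by £1368.75 million.

Demand slope: (159 − 183)/(49 − 37) = -2, so Qd = 257 − 2P.
Supply slope: (181 − 180)/(47 − 46) = 1, so Qs = P + 134.
Before the subsidy: set 257 − 2P = P + 134 → P* = £41, Q* = 175.
With a per-unit subsidy paid to consumers, each effectively pays P − 22.5, so demand becomes Qd = 257 − 2(P − 22.5).
Solving gives Q = 190 with consumers paying £33.5 and sellers receiving £56 (the £22.5 wedge).
ΔCS is the trapezoid between Q = 190 and Q = 175 of height £7.5: ½ · (175 + 190) · 7.5 = £1368.75.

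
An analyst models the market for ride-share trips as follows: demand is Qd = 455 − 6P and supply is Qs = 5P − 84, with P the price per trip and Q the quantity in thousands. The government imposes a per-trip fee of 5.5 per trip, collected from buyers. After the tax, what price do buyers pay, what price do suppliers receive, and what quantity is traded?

Before the tax: set 455 − 6P = 5P − 84 → P* = 49, Q* = 161.
With the tax collected from buyers, demand (in seller-price terms) shifts: Qd = 455 − 6(P + 5.5).
New equilibrium: buyers pay 51.5, suppliers receive 46, Q = 146. (Wedge: Pb − Ps = 5.5.)

Buyers pay 51.5; suppliers receive 46; quantity = 146.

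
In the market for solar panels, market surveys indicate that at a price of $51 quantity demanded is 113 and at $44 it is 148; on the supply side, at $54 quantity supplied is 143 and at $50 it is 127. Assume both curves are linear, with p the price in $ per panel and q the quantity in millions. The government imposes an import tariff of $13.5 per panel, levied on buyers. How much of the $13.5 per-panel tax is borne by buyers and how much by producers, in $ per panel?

Buyers bear $6 per panel; producers bear $7.5 per panel.

Demand slope: (148 − 113)/(44 − 51) = -5, so qd = 368 − 5p.
Supply slope: (127 − 143)/(50 − 54) = 4, so qs = 4p − 73.
Before the tax: set 368 − 5p = 4p − 73 → p* = $49, q* = 123.
With the tax collected from buyers, demand (in seller-price terms) shifts: qd = 368 − 5(p + 13.5).
Solving gives q = 93 with buyers paying $55 and producers receiving $41.5 (the $13.5 wedge).
Burden on buyers: $6; on producers: $7.5. (They sum to $13.5.)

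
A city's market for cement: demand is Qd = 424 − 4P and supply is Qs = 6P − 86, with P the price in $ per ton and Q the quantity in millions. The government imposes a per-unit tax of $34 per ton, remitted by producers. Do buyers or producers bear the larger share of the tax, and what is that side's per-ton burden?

Buyers bear the larger share: $20.4 per ton.

Before the tax: set 424 − 4P = 6P − 86 → P* = $51, Q* = 220.
With the tax collected from producers, supply shifts: Qs = 6(P − 34) − 86.
Solving gives Q = 138.4 with buyers paying $71.4 and producers receiving $37.4 (the $34 wedge).
Per-ton burden: buyers $20.4, producers $13.6.
Buyers take the larger share because demand is less price-elastic here (demand slope 4 vs supply slope 6).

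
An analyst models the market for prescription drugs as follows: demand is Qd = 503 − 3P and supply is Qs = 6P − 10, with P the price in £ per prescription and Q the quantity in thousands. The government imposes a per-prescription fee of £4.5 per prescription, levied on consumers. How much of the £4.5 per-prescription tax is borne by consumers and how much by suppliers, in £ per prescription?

Without the tax, 503 − 3P = 6P − 10 gives 9P = 513, so P* = £57 and Q* = 332.
With the tax collected from consumers, demand (in seller-price terms) shifts: Qd = 503 − 3(P + 4.5).
New equilibrium: consumers pay £60, suppliers receive £55.5, Q = 323. (Wedge: Pb − Ps = 4.5.)
Burden on consumers: £3; on suppliers: £1.5. (They sum to £4.5.)

Consumers bear £3 per prescription; suppliers bear £1.5 per prescription.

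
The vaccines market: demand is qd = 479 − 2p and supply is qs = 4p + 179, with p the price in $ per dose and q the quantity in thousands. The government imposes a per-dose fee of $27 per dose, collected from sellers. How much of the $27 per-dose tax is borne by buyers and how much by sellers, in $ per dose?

Buyers bear $18 per dose; sellers bear $9 per dose.

Before the tax: set 479 − 2p = 4p + 179 → p* = $50, q* = 379.
With the tax collected from sellers, supply shifts: qs = 4(p − 27) + 179.
New equilibrium: buyers pay $68, sellers receive $41, q = 343. (Wedge: pb − ps = 27.)
Burden on buyers: $18; on sellers: $9. (They sum to $27.)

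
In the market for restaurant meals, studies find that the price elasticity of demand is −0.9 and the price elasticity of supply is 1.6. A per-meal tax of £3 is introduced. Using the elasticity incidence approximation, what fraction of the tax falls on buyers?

Buyers' share ≈ 0.64.

Incidence ratio: buyers' share ≈ εs / (εs + |εd|) = 1.6 / (1.6 + 0.9) = 0.64.
Supply is the more elastic side, so buyers bear the larger share.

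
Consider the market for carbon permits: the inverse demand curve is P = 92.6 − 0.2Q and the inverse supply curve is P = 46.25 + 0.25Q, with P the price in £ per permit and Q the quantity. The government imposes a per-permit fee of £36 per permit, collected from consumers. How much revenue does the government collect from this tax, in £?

Rewrite in direct form: Qd = 463 − 5P and Qs = 4P − 185.
Before the tax: set 463 − 5P = 4P − 185 → P* = £72, Q* = 103.
With the tax collected from consumers, demand (in seller-price terms) shifts: Qd = 463 − 5(P + 36).
Solving gives Q = 23 with consumers paying £88 and sellers receiving £52 (the £36 wedge).
Revenue = t · Q = 36 · 23 = £828.

Tax revenue = £828.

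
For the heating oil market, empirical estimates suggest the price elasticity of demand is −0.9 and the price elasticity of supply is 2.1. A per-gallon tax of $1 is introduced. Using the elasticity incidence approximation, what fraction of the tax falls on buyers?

Incidence ratio: buyers' share ≈ εs / (εs + |εd|) = 2.1 / (2.1 + 0.9) = 0.7.
Supply is the more elastic side, so buyers bear the larger share.

Buyers' share ≈ 0.7.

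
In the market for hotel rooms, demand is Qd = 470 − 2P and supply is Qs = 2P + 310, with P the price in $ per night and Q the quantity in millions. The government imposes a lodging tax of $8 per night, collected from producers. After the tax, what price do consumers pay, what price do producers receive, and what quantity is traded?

Consumers pay $44; producers receive $36; quantity = 382.

Before the tax: set 470 − 2P = 2P + 310 → P* = $40, Q* = 390.
With the tax collected from producers, supply shifts: Qs = 2(P − 8) + 310.
Solving gives Q = 382 with consumers paying $44 and producers receiving $36 (the $8 wedge).
The less price-elastic side of the market bears the larger share of a per-unit tax.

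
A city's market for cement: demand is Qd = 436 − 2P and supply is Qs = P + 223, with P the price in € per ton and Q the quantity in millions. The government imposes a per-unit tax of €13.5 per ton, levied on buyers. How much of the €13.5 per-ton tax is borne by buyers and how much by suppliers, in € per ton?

Without the tax, 436 − 2P = P + 223 gives 3P = 213, so P* = €71 and Q* = 294.
With the tax collected from buyers, demand (in seller-price terms) shifts: Qd = 436 − 2(P + 13.5).
New equilibrium: buyers pay €75.5, suppliers receive €62, Q = 285. (Wedge: Pb − Ps = 13.5.)
Burden on buyers: €4.5; on suppliers: €9. (They sum to €13.5.)
The less price-elastic side of the market bears the larger share of a per-unit tax.

Buyers bear €4.5 per ton; suppliers bear €9 per ton.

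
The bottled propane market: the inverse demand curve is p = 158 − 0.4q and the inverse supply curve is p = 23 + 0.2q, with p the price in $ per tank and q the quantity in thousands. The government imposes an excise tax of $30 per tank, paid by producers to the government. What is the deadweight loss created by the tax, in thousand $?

Inverting to q(p) form: qd = 395 − 2.5p; qs = 5p − 115.
Before the tax: set 395 − 2.5p = 5p − 115 → p* = $68, q* = 225.
With the tax collected from producers, supply shifts: qs = 5(p − 30) − 115.
New equilibrium: consumers pay $88, producers receive $58, q = 175. (Wedge: pb − ps = 30.)
Quantity falls by |ΔQ| = |225 − 175| = 50.
DWL = ½ · t · |ΔQ| = ½ · 30 · 50 = $750.

Deadweight loss = $750 thousand.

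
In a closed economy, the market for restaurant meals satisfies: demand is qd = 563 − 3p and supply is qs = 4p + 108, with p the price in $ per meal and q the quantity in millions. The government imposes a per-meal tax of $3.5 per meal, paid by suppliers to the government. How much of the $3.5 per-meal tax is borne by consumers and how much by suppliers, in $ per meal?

Consumers bear $2 per meal; suppliers bear $1.5 per meal.

Before the tax: set 563 − 3p = 4p + 108 → p* = $65, q* = 368.
With the tax collected from suppliers, supply shifts: qs = 4(p − 3.5) + 108.
Solving gives q = 362 with consumers paying $67 and suppliers receiving $63.5 (the $3.5 wedge).
Burden on consumers: $2; on suppliers: $1.5. (They sum to $3.5.)
The less price-elastic side of the market bears the larger share of a per-unit tax.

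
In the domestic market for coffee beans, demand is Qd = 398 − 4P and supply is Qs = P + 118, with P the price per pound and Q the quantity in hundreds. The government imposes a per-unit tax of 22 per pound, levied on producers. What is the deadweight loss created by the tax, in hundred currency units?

Deadweight loss = 193.6 hundred.

Without the tax, 398 − 4P = P + 118 gives 5P = 280, so P* = 56 and Q* = 174.
With the tax collected from producers, supply shifts: Qs = (P − 22) + 118.
New equilibrium: consumers pay 60.4, producers receive 38.4, Q = 156.4. (Wedge: Pb − Ps = 22.)
Quantity falls by |ΔQ| = |174 − 156.4| = 17.6.
DWL = ½ · t · |ΔQ| = ½ · 22 · 17.6 = 193.6.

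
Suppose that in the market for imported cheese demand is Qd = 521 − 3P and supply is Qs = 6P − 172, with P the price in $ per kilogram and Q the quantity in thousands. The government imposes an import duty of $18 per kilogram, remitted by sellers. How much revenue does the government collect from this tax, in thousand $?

Tax revenue = $4572 thousand.

Without the tax, 521 − 3P = 6P − 172 gives 9P = 693, so P* = $77 and Q* = 290.
With the tax collected from sellers, supply shifts: Qs = 6(P − 18) − 172.
New equilibrium: consumers pay $89, sellers receive $71, Q = 254. (Wedge: Pb − Ps = 18.)
Revenue = t · Q = 18 · 254 = $4572.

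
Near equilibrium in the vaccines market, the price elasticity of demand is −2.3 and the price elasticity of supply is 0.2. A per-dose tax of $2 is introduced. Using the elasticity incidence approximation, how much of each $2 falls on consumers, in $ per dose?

Consumers bear ≈ $0.16 per dose.

Incidence ratio: consumers' share ≈ εs / (εs + |εd|) = 0.2 / (0.2 + 2.3) = 0.08.
So consumers bear ≈ 0.08 × $2 = $0.16; suppliers bear $1.84.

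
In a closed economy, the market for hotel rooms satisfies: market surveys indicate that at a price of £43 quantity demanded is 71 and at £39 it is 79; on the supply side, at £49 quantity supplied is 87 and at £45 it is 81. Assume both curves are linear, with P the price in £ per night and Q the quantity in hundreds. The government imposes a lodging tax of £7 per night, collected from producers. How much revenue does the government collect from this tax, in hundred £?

Tax revenue = £483 hundred.

Demand slope: (79 − 71)/(39 − 43) = -2, so Qd = 157 − 2P.
Supply slope: (81 − 87)/(45 − 49) = 1.5, so Qs = 1.5P + 13.5.
Without the tax, 157 − 2P = 1.5P + 13.5 gives 3.5P = 143.5, so P* = £41 and Q* = 75.
With the tax collected from producers, supply shifts: Qs = 1.5(P − 7) + 13.5.
New equilibrium: consumers pay £44, producers receive £37, Q = 69. (Wedge: Pb − Ps = 7.)
Revenue = t · Q = 7 · 69 = £483.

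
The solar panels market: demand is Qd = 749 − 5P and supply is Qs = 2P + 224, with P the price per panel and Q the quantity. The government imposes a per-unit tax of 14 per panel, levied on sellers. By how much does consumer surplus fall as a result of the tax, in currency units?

Before the tax: set 749 − 5P = 2P + 224 → P* = 75, Q* = 374.
With the tax collected from sellers, supply shifts: Qs = 2(P − 14) + 224.
Solving gives Q = 354 with buyers paying 79 and sellers receiving 65 (the 14 wedge).
ΔCS is the trapezoid between Q = 354 and Q = 374 of height 4: ½ · (374 + 354) · 4 = 1456.

Consumer surplus falls by 1456.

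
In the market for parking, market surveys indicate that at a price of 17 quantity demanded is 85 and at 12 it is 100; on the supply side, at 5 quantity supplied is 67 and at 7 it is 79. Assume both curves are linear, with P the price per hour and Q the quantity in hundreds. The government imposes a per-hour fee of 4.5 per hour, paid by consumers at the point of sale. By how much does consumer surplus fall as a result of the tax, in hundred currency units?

Demand slope: (100 − 85)/(12 − 17) = -3, so Qd = 136 − 3P.
Supply slope: (79 − 67)/(7 − 5) = 6, so Qs = 6P + 37.
Before the tax: set 136 − 3P = 6P + 37 → P* = 11, Q* = 103.
With the tax collected from consumers, demand (in seller-price terms) shifts: Qd = 136 − 3(P + 4.5).
New equilibrium: consumers pay 14, producers receive 9.5, Q = 94. (Wedge: Pb − Ps = 4.5.)
ΔCS is the trapezoid between Q = 94 and Q = 103 of height 3: ½ · (103 + 94) · 3 = 295.5.

Consumer surplus falls by 295.5 hundred.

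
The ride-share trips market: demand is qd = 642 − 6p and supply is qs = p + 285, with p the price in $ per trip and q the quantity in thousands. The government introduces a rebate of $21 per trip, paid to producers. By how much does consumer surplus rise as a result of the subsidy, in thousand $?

Consumer surplus rises by $1035 thousand.

Without the subsidy, 642 − 6p = p + 285 gives 7p = 357, so p* = $51 and q* = 336.
With a per-unit subsidy paid to producers, each receives p + 21 per unit sold, so supply becomes qs = (p + 21) + 285.
Solving gives q = 354 with buyers paying $48 and producers receiving $69 (the $21 wedge).
ΔCS is the trapezoid between Q = 354 and Q = 336 of height $3: ½ · (336 + 354) · 3 = $1035.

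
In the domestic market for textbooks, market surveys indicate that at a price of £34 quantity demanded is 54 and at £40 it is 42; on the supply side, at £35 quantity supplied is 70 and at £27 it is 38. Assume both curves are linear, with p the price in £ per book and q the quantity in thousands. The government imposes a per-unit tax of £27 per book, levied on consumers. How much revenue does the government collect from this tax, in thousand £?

Tax revenue = £594 thousand.

Demand slope: (42 − 54)/(40 − 34) = -2, so qd = 122 − 2p.
Supply slope: (38 − 70)/(27 − 35) = 4, so qs = 4p − 70.
Without the tax, 122 − 2p = 4p − 70 gives 6p = 192, so p* = £32 and q* = 58.
With the tax collected from consumers, demand (in seller-price terms) shifts: qd = 122 − 2(p + 27).
Solving gives q = 22 with consumers paying £50 and producers receiving £23 (the £27 wedge).
Revenue = t · Q = 27 · 22 = £594.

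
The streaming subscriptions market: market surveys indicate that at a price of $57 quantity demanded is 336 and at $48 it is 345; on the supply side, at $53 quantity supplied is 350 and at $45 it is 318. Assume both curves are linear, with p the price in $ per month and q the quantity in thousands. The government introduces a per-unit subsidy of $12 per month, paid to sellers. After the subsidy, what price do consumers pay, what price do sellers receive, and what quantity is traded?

Consumers pay $41.4; sellers receive $53.4; quantity = 351.6.

Demand slope: (345 − 336)/(48 − 57) = -1, so qd = 393 − p.
Supply slope: (318 − 350)/(45 − 53) = 4, so qs = 4p + 138.
Without the subsidy, 393 − p = 4p + 138 gives 5p = 255, so p* = $51 and q* = 342.
With a per-unit subsidy paid to sellers, each receives p + 12 per unit sold, so supply becomes qs = 4(p + 12) + 138.
Solving gives q = 351.6 with consumers paying $41.4 and sellers receiving $53.4 (the $12 wedge).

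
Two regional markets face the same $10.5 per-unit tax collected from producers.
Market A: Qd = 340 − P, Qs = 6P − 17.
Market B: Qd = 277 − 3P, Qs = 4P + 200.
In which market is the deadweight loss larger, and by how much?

Market B, by $47.25.

Market A: pre-tax P* = $51, Q* = 289; post-tax Q = 280; deadweight loss = $47.25.
Market B: pre-tax P* = $11, Q* = 244; post-tax Q = 226; deadweight loss = $94.5.
Difference: $47.25 vs $94.5 → market B is larger by $47.25.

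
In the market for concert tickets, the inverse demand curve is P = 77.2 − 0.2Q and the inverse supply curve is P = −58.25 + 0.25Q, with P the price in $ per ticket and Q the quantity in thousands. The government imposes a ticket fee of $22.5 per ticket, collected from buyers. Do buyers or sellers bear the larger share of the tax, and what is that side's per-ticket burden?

Sellers bear the larger share: $12.5 per ticket.

Inverting to Q(P) form: Qd = 386 − 5P; Qs = 4P + 233.
Without the tax, 386 − 5P = 4P + 233 gives 9P = 153, so P* = $17 and Q* = 301.
With the tax collected from buyers, demand (in seller-price terms) shifts: Qd = 386 − 5(P + 22.5).
Solving gives Q = 251 with buyers paying $27 and sellers receiving $4.5 (the $22.5 wedge).
Per-ticket burden: buyers $10, sellers $12.5.
Sellers take the larger share because supply is less price-elastic here (demand slope 5 vs supply slope 4).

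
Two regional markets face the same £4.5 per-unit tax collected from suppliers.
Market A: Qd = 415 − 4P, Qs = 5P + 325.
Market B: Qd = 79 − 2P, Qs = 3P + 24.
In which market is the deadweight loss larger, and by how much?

Market A, by £10.35.

Market A: pre-tax P* = £10, Q* = 375; post-tax Q = 365; deadweight loss = £22.5.
Market B: pre-tax P* = £11, Q* = 57; post-tax Q = 51.6; deadweight loss = £12.15.
Difference: £22.5 vs £12.15 → market A is larger by £10.35.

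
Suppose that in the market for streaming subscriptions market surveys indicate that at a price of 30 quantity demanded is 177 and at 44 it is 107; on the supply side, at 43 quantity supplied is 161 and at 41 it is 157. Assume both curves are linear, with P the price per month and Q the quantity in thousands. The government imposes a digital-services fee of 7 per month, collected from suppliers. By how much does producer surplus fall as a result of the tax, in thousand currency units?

Demand slope: (107 − 177)/(44 − 30) = -5, so Qd = 327 − 5P.
Supply slope: (157 − 161)/(41 − 43) = 2, so Qs = 2P + 75.
Without the tax, 327 − 5P = 2P + 75 gives 7P = 252, so P* = 36 and Q* = 147.
With the tax collected from suppliers, supply shifts: Qs = 2(P − 7) + 75.
New equilibrium: buyers pay 38, suppliers receive 31, Q = 137. (Wedge: Pb − Ps = 7.)
ΔPS is the trapezoid between Q = 137 and Q = 147 of height 5: ½ · (147 + 137) · 5 = 710.

Producer surplus falls by 710 thousand.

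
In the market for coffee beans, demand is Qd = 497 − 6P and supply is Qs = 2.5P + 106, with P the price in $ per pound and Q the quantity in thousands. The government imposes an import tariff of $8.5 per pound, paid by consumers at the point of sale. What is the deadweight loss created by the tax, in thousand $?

Before the tax: set 497 − 6P = 2.5P + 106 → P* = $46, Q* = 221.
With the tax collected from consumers, demand (in seller-price terms) shifts: Qd = 497 − 6(P + 8.5).
New equilibrium: consumers pay $48.5, suppliers receive $40, Q = 206. (Wedge: Pb − Ps = 8.5.)
Quantity falls by |ΔQ| = |221 − 206| = 15.
DWL = ½ · t · |ΔQ| = ½ · 8.5 · 15 = $63.75.

Deadweight loss = $63.75 thousand.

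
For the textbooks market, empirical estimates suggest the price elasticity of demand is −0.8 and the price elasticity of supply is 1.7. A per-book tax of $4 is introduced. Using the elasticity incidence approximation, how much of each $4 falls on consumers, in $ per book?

Consumers bear ≈ $2.72 per book.

Incidence ratio: consumers' share ≈ εs / (εs + |εd|) = 1.7 / (1.7 + 0.8) = 0.68.
So consumers bear ≈ 0.68 × $4 = $2.72; suppliers bear $1.28.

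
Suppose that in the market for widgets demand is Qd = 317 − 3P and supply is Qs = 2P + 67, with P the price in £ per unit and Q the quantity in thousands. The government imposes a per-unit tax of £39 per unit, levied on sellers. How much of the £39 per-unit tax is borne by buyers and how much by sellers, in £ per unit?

Before the tax: set 317 − 3P = 2P + 67 → P* = £50, Q* = 167.
With the tax collected from sellers, supply shifts: Qs = 2(P − 39) + 67.
New equilibrium: buyers pay £65.6, sellers receive £26.6, Q = 120.2. (Wedge: Pb − Ps = 39.)
Burden on buyers: £15.6; on sellers: £23.4. (They sum to £39.)
The less price-elastic side of the market bears the larger share of a per-unit tax.

Buyers bear £15.6 per unit; sellers bear £23.4 per unit.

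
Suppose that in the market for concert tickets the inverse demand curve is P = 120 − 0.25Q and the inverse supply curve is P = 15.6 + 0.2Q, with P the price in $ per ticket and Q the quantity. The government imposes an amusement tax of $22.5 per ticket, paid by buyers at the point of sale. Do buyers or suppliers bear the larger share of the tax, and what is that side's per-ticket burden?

Inverting to Q(P) form: Qd = 480 − 4P; Qs = 5P − 78.
Before the tax: set 480 − 4P = 5P − 78 → P* = $62, Q* = 232.
With the tax collected from buyers, demand (in seller-price terms) shifts: Qd = 480 − 4(P + 22.5).
Solving gives Q = 182 with buyers paying $74.5 and suppliers receiving $52 (the $22.5 wedge).
Per-ticket burden: buyers $12.5, suppliers $10.
Buyers take the larger share because demand is less price-elastic here (demand slope 4 vs supply slope 5).

Buyers bear the larger share: $12.5 per ticket.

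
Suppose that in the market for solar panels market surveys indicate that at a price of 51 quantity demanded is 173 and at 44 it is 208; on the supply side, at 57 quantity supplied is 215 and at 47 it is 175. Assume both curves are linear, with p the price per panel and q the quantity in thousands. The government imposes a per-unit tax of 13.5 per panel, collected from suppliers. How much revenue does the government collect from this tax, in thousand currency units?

Tax revenue = 2065.5 thousand.

Demand slope: (208 − 173)/(44 − 51) = -5, so qd = 428 − 5p.
Supply slope: (175 − 215)/(47 − 57) = 4, so qs = 4p − 13.
Before the tax: set 428 − 5p = 4p − 13 → p* = 49, q* = 183.
With the tax collected from suppliers, supply shifts: qs = 4(p − 13.5) − 13.
Solving gives q = 153 with consumers paying 55 and suppliers receiving 41.5 (the 13.5 wedge).
Revenue = t · Q = 13.5 · 153 = 2065.5.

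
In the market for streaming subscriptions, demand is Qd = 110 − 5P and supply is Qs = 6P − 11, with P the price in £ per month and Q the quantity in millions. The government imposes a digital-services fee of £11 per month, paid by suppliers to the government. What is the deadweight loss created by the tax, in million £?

Before the tax: set 110 − 5P = 6P − 11 → P* = £11, Q* = 55.
With the tax collected from suppliers, supply shifts: Qs = 6(P − 11) − 11.
Solving gives Q = 25 with consumers paying £17 and suppliers receiving £6 (the £11 wedge).
Quantity falls by |ΔQ| = |55 − 25| = 30.
DWL = ½ · t · |ΔQ| = ½ · 11 · 30 = £165.

Deadweight loss = £165 million.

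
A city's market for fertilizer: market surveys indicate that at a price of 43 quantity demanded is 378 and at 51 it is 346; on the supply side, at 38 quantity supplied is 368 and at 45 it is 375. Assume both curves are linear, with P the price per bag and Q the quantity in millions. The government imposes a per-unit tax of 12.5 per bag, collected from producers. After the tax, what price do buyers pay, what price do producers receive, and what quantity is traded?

Buyers pay 46.5; producers receive 34; quantity = 364.

Demand slope: (346 − 378)/(51 − 43) = -4, so Qd = 550 − 4P.
Supply slope: (375 − 368)/(45 − 38) = 1, so Qs = P + 330.
Without the tax, 550 − 4P = P + 330 gives 5P = 220, so P* = 44 and Q* = 374.
With the tax collected from producers, supply shifts: Qs = (P − 12.5) + 330.
New equilibrium: buyers pay 46.5, producers receive 34, Q = 364. (Wedge: Pb − Ps = 12.5.)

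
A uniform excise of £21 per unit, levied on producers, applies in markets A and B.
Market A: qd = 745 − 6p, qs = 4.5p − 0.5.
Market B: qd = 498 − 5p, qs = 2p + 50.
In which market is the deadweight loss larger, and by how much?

Market A, by £252.

Market A: pre-tax p* = £71, q* = 319; post-tax q = 265; deadweight loss = £567.
Market B: pre-tax p* = £64, q* = 178; post-tax q = 148; deadweight loss = £315.
Difference: £567 vs £315 → market A is larger by £252.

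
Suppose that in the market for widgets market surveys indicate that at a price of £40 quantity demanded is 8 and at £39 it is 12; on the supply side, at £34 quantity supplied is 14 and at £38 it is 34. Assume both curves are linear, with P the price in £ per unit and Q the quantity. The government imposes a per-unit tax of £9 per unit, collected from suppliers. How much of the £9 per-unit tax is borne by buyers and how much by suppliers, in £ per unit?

Buyers bear £5 per unit; suppliers bear £4 per unit.

Demand slope: (12 − 8)/(39 − 40) = -4, so Qd = 168 − 4P.
Supply slope: (34 − 14)/(38 − 34) = 5, so Qs = 5P − 156.
Without the tax, 168 − 4P = 5P − 156 gives 9P = 324, so P* = £36 and Q* = 24.
With the tax collected from suppliers, supply shifts: Qs = 5(P − 9) − 156.
Solving gives Q = 4 with buyers paying £41 and suppliers receiving £32 (the £9 wedge).
Burden on buyers: £5; on suppliers: £4. (They sum to £9.)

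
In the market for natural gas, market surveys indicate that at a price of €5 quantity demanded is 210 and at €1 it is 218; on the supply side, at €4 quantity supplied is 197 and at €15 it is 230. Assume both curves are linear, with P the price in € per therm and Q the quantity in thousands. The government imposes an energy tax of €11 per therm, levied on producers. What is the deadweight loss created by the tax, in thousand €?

Deadweight loss = €72.6 thousand.

Demand slope: (218 − 210)/(1 − 5) = -2, so Qd = 220 − 2P.
Supply slope: (230 − 197)/(15 − 4) = 3, so Qs = 3P + 185.
Before the tax: set 220 − 2P = 3P + 185 → P* = €7, Q* = 206.
With the tax collected from producers, supply shifts: Qs = 3(P − 11) + 185.
New equilibrium: buyers pay €13.6, producers receive €2.6, Q = 192.8. (Wedge: Pb − Ps = 11.)
Quantity falls by |ΔQ| = |206 − 192.8| = 13.2.
DWL = ½ · t · |ΔQ| = ½ · 11 · 13.2 = €72.6.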